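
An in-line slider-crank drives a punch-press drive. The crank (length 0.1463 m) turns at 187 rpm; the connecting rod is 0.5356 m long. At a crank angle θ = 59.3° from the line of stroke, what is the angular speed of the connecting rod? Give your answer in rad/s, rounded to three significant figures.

2.81

ω = 19.58 rad/s (converted from 187 rpm).
The rod makes angle φ with the slider axis where L sinφ = r sinθ; differentiating, L cosφ·φ̇ = r ω cosθ.
L cosφ = √(L² − r² sin²θ) = 0.52062 m.
|ω_rod| = r ω |cosθ| / √(L² − r² sin²θ) = 0.1463·19.58·0.51054/0.52062 = 2.8095 rad/s.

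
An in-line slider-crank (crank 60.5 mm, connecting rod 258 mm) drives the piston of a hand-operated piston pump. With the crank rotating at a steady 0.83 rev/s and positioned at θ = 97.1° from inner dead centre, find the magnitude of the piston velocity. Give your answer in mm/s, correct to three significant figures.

ω = 2π·0.83 = 5.215 rad/s
For an in-line slider-crank, x = r cosθ + √(L² − r² sin²θ), so v = −rω sinθ·[1 + r cosθ/√(L² − r² sin²θ)].
With r = 0.0605 m, L = 0.258 m, θ = 97.1°: √(L² − r² sin²θ) = 0.25092 m.
v = −0.0605·5.215·0.99233·[1 + 0.0605·-0.12360/0.25092] = -0.30376 m/s.
|v| = 0.30376 m/s = 303.76 mm/s.

304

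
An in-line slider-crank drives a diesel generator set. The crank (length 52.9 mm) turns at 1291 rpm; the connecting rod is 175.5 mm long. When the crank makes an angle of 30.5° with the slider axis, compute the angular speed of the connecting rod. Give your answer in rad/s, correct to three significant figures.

ω = 135.2 rad/s (converted from 1291 rpm).
The rod makes angle φ with the slider axis where L sinφ = r sinθ; differentiating, L cosφ·φ̇ = r ω cosθ.
L cosφ = √(L² − r² sin²θ) = 0.17343 m.
|ω_rod| = r ω |cosθ| / √(L² − r² sin²θ) = 0.0529·135.2·0.86163/0.17343 = 35.53 rad/s.

35.5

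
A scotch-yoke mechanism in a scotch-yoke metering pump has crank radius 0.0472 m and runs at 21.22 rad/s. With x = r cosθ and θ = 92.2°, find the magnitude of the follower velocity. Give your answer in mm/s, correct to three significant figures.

1000

ω = 21.22 rad/s
x = r cosθ ⇒ ẋ = −rω sinθ.
|v| = rω|sinθ| = 0.0472·21.22·|sin 92.2°| = 1.0008 m/s = 1000.8 mm/s.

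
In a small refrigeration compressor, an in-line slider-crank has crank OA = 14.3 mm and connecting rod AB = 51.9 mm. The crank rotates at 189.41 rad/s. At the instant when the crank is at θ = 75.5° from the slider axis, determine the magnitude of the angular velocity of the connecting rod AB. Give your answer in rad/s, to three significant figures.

13.6

ω = 189.4 rad/s
The rod makes angle φ with the slider axis where L sinφ = r sinθ; differentiating, L cosφ·φ̇ = r ω cosθ.
L cosφ = √(L² − r² sin²θ) = 0.050019 m.
|ω_rod| = r ω |cosθ| / √(L² − r² sin²θ) = 0.0143·189.4·0.25038/0.050019 = 13.558 rad/s.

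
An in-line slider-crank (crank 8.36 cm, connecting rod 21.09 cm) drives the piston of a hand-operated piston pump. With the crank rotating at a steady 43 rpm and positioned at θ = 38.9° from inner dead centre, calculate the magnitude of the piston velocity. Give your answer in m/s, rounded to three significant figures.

0.312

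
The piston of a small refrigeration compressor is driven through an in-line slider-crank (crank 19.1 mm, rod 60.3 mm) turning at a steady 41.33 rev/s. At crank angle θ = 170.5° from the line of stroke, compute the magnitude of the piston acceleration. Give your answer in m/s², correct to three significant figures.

ω = 2π·41.3 = 259.7 rad/s
x(θ) = r cosθ + √(L² − r² sin²θ); with ω constant, a = ω²·d²x/dθ².
d²x/dθ² = −r cosθ − r²(cos2θ)/√u − r⁴ sin²2θ/(4u^{3/2}),  u = L² − r² sin²θ = 0.00362615 m².
Substituting r = 0.0191 m, L = 0.0603 m, θ = 170.5°: d²x/dθ² = +0.013094 m.
a = ω²·d²x/dθ² = (259.7)²·(+0.013094) = +882.99 m/s²;  |a| = 882.99 m/s².

883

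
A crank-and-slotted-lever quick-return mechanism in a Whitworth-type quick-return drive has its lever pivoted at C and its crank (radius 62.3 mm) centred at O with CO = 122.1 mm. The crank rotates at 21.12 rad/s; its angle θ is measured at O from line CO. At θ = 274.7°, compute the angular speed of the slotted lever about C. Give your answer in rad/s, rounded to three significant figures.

ω = 21.12 rad/s
Crank pin A relative to C: A = (d + r cosθ, r sinθ); lever angle φ = atan2(r sinθ, d + r cosθ).
Differentiating tanφ: φ̇ = rω(d cosθ + r)/(d² + r² + 2dr cosθ).
d² + r² + 2dr cosθ = |CA|² = 0.0200363 m²;  d cosθ + r = +0.072305 m.
|ω_lever| = |0.0623·21.12·+0.072305| / 0.0200363 = 4.7482 rad/s.

4.75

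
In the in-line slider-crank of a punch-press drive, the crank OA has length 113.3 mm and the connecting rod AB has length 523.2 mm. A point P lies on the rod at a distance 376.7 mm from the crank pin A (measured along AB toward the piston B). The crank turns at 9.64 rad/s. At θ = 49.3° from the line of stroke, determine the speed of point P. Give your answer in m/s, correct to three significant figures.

0.935

ω = 9.64 rad/s.  Crank-pin speed |V_A| = rω = 1.0922 m/s, perpendicular to OA.
Rod angle: sinφ = −(r/L) sinθ ⇒ φ = -9.449°; ω_rod = −rω cosθ/√(L²−r²sin²θ) = -1.38 rad/s.
V_P = V_A + ω_rod × AP, with AP = 0.3767 m along the rod.
Components: V_Px = −rω sinθ − a·ω_rod·sinφ = -0.91339 m/s;  V_Py = rω cosθ + a·ω_rod·cosφ = +0.19943 m/s.
|V_P| = √(V_Px² + V_Py²) = 0.93491 m/s.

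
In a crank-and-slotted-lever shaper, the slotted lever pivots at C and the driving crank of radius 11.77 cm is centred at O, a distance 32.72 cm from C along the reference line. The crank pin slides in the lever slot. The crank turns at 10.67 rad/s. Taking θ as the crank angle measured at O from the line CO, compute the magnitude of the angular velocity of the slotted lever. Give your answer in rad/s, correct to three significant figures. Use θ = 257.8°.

0.583

ω = 10.67 rad/s
Crank pin A relative to C: A = (d + r cosθ, r sinθ); lever angle φ = atan2(r sinθ, d + r cosθ).
Differentiating tanφ: φ̇ = rω(d cosθ + r)/(d² + r² + 2dr cosθ).
d² + r² + 2dr cosθ = |CA|² = 0.104636 m²;  d cosθ + r = +0.048555 m.
|ω_lever| = |0.1177·10.67·+0.048555| / 0.104636 = 0.58276 rad/s.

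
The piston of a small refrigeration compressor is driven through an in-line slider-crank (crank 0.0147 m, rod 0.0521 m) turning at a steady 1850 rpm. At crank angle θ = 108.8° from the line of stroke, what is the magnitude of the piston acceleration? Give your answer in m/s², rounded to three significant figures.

304

ω = 2π·1850/60 = 193.7 rad/s
x(θ) = r cosθ + √(L² − r² sin²θ); with ω constant, a = ω²·d²x/dθ².
d²x/dθ² = −r cosθ − r²(cos2θ)/√u − r⁴ sin²2θ/(4u^{3/2}),  u = L² − r² sin²θ = 0.00252076 m².
Substituting r = 0.0147 m, L = 0.0521 m, θ = 108.8°: d²x/dθ² = +0.008113 m.
a = ω²·d²x/dθ² = (193.7)²·(+0.008113) = +304.49 m/s²;  |a| = 304.49 m/s².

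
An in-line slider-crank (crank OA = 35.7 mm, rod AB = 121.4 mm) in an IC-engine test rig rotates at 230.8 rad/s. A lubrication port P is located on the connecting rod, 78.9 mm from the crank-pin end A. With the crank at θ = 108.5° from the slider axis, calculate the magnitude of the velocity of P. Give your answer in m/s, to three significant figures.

7.38

ω = 230.8 rad/s.  Crank-pin speed |V_A| = rω = 8.2396 m/s, perpendicular to OA.
Rod angle: sinφ = −(r/L) sinθ ⇒ φ = -16.193°; ω_rod = −rω cosθ/√(L²−r²sin²θ) = +22.426 rad/s.
V_P = V_A + ω_rod × AP, with AP = 0.0789 m along the rod.
Components: V_Px = −rω sinθ − a·ω_rod·sinφ = -7.3203 m/s;  V_Py = rω cosθ + a·ω_rod·cosφ = -0.91527 m/s.
|V_P| = √(V_Px² + V_Py²) = 7.3773 m/s.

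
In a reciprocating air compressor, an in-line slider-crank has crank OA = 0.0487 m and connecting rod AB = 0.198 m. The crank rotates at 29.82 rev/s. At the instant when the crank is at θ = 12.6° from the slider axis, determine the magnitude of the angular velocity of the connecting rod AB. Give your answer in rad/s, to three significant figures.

45.0

ω = 187.4 rad/s (converted from 29.82 rev/s).
The rod makes angle φ with the slider axis where L sinφ = r sinθ; differentiating, L cosφ·φ̇ = r ω cosθ.
L cosφ = √(L² − r² sin²θ) = 0.19771 m.
|ω_rod| = r ω |cosθ| / √(L² − r² sin²θ) = 0.0487·187.4·0.97592/0.19771 = 45.039 rad/s.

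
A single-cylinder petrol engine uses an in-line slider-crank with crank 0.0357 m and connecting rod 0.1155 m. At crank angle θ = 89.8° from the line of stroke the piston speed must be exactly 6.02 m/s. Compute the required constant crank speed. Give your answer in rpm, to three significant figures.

For an in-line slider-crank, |v_piston| = rω|sinθ|·[1 + r cosθ/√(L² − r² sin²θ)].
With r = 0.0357 m, L = 0.1155 m, θ = 89.8°: the bracketed kinematic factor |dx/dθ| = 0.03574 m.
ω = v/|dx/dθ| = 6.02/0.03574 = 168.44 rad/s.
N = 60ω/(2π) = 1608.5 rpm.

1610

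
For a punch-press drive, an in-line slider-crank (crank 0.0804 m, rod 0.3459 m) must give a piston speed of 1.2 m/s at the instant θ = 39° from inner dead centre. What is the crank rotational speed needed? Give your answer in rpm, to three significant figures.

192

For an in-line slider-crank, |v_piston| = rω|sinθ|·[1 + r cosθ/√(L² − r² sin²θ)].
With r = 0.0804 m, L = 0.3459 m, θ = 39°: the bracketed kinematic factor |dx/dθ| = 0.059837 m.
ω = v/|dx/dθ| = 1.2/0.059837 = 20.055 rad/s.
N = 60ω/(2π) = 191.51 rpm.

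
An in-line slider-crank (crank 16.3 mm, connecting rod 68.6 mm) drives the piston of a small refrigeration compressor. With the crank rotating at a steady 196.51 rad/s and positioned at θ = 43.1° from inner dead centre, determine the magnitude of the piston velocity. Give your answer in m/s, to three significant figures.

ω = 196.5 rad/s
For an in-line slider-crank, x = r cosθ + √(L² − r² sin²θ), so v = −rω sinθ·[1 + r cosθ/√(L² − r² sin²θ)].
With r = 0.0163 m, L = 0.0686 m, θ = 43.1°: √(L² − r² sin²θ) = 0.06769 m.
v = −0.0163·196.5·0.68327·[1 + 0.0163·0.73016/0.06769] = -2.5734 m/s.
|v| = 2.5734 m/s.

2.57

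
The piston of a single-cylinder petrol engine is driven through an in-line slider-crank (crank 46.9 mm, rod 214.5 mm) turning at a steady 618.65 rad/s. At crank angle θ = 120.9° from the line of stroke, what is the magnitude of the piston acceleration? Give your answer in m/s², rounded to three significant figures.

ω = 618.6 rad/s
x(θ) = r cosθ + √(L² − r² sin²θ); with ω constant, a = ω²·d²x/dθ².
d²x/dθ² = −r cosθ − r²(cos2θ)/√u − r⁴ sin²2θ/(4u^{3/2}),  u = L² − r² sin²θ = 0.0443907 m².
Substituting r = 0.0469 m, L = 0.2145 m, θ = 120.9°: d²x/dθ² = +0.028918 m.
a = ω²·d²x/dθ² = (618.6)²·(+0.028918) = +11068 m/s²;  |a| = 11068 m/s².

11100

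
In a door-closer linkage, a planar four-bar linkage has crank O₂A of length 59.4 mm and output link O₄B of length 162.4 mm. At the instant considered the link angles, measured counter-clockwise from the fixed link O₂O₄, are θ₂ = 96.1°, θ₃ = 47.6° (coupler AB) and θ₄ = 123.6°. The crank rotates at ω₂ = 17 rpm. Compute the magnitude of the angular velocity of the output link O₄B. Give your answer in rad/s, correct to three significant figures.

0.503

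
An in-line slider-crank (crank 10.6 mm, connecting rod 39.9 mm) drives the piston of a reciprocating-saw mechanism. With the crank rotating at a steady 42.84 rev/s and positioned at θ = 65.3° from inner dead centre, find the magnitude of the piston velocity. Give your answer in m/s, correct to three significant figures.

ω = 2π·42.8 = 269.2 rad/s
For an in-line slider-crank, x = r cosθ + √(L² − r² sin²θ), so v = −rω sinθ·[1 + r cosθ/√(L² − r² sin²θ)].
With r = 0.0106 m, L = 0.0399 m, θ = 65.3°: √(L² − r² sin²θ) = 0.03872 m.
v = −0.0106·269.2·0.90851·[1 + 0.0106·0.41787/0.03872] = -2.8887 m/s.
|v| = 2.8887 m/s.

2.89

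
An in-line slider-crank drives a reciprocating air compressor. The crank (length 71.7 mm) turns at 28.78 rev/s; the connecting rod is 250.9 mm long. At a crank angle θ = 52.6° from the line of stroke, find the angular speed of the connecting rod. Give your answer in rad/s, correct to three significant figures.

32.2

ω = 180.8 rad/s (converted from 28.78 rev/s).
The rod makes angle φ with the slider axis where L sinφ = r sinθ; differentiating, L cosφ·φ̇ = r ω cosθ.
L cosφ = √(L² − r² sin²θ) = 0.24435 m.
|ω_rod| = r ω |cosθ| / √(L² − r² sin²θ) = 0.0717·180.8·0.60738/0.24435 = 32.228 rad/s.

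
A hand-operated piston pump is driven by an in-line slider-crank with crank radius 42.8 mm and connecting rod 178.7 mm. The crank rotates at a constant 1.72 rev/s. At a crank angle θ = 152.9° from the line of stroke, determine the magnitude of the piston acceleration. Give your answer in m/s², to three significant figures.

3.73

ω = 2π·1.72 = 10.81 rad/s
x(θ) = r cosθ + √(L² − r² sin²θ); with ω constant, a = ω²·d²x/dθ².
d²x/dθ² = −r cosθ − r²(cos2θ)/√u − r⁴ sin²2θ/(4u^{3/2}),  u = L² − r² sin²θ = 0.0315535 m².
Substituting r = 0.0428 m, L = 0.1787 m, θ = 152.9°: d²x/dθ² = +0.03197 m.
a = ω²·d²x/dθ² = (10.81)²·(+0.03197) = +3.7339 m/s²;  |a| = 3.7339 m/s².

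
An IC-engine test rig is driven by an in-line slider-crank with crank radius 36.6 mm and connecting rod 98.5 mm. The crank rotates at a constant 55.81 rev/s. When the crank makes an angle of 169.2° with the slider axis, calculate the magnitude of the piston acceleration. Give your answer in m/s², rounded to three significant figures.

2850

ω = 2π·55.8 = 350.7 rad/s
x(θ) = r cosθ + √(L² − r² sin²θ); with ω constant, a = ω²·d²x/dθ².
d²x/dθ² = −r cosθ − r²(cos2θ)/√u − r⁴ sin²2θ/(4u^{3/2}),  u = L² − r² sin²θ = 0.00965522 m².
Substituting r = 0.0366 m, L = 0.0985 m, θ = 169.2°: d²x/dθ² = +0.023212 m.
a = ω²·d²x/dθ² = (350.7)²·(+0.023212) = +2854.3 m/s²;  |a| = 2854.3 m/s².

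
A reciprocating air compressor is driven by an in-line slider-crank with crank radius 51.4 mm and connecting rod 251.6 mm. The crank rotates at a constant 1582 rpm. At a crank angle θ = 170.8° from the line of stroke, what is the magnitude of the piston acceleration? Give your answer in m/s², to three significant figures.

ω = 2π·1582/60 = 165.7 rad/s
x(θ) = r cosθ + √(L² − r² sin²θ); with ω constant, a = ω²·d²x/dθ².
d²x/dθ² = −r cosθ − r²(cos2θ)/√u − r⁴ sin²2θ/(4u^{3/2}),  u = L² − r² sin²θ = 0.063235 m².
Substituting r = 0.0514 m, L = 0.2516 m, θ = 170.8°: d²x/dθ² = +0.040759 m.
a = ω²·d²x/dθ² = (165.7)²·(+0.040759) = +1118.6 m/s²;  |a| = 1118.6 m/s².

1120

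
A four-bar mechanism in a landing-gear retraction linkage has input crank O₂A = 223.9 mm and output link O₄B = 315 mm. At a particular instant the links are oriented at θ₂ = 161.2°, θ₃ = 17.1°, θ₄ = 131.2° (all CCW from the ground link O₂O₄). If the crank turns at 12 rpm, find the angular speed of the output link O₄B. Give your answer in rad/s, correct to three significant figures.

0.574

ω₂ = 1.257 rad/s (from 12 rpm).
Differentiating the loop-closure r₂e^{iθ₂}+r₃e^{iθ₃}=r₁+r₄e^{iθ₄} gives r₂ω₂e^{iθ₂}+r₃ω₃e^{iθ₃}=r₄ω₄e^{iθ₄}.
Eliminating the other unknown: ω₄ = r₂ω₂ sin(θ₂−θ₃) / [r₄ sin(θ₄−θ₃)].
Numerator sine = +0.58637; denominator sine = +0.91283.
Result = 0.2239·1.257·(+0.58637) / (0.315·(+0.91283)) = +0.57377 rad/s; magnitude 0.57377 rad/s.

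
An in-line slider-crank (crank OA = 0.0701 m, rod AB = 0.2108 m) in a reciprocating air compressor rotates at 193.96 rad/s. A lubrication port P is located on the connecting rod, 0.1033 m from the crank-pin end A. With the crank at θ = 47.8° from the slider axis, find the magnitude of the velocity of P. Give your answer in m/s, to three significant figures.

ω = 194 rad/s.  Crank-pin speed |V_A| = rω = 13.597 m/s, perpendicular to OA.
Rod angle: sinφ = −(r/L) sinθ ⇒ φ = -14.262°; ω_rod = −rω cosθ/√(L²−r²sin²θ) = -44.704 rad/s.
V_P = V_A + ω_rod × AP, with AP = 0.1033 m along the rod.
Components: V_Px = −rω sinθ − a·ω_rod·sinφ = -11.21 m/s;  V_Py = rω cosθ + a·ω_rod·cosφ = +4.6575 m/s.
|V_P| = √(V_Px² + V_Py²) = 12.139 m/s.

12.1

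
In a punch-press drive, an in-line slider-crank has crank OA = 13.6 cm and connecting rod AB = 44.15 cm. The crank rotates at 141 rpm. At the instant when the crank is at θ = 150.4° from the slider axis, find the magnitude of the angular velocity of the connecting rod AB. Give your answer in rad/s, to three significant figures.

ω = 14.77 rad/s (converted from 141 rpm).
The rod makes angle φ with the slider axis where L sinφ = r sinθ; differentiating, L cosφ·φ̇ = r ω cosθ.
L cosφ = √(L² − r² sin²θ) = 0.43636 m.
|ω_rod| = r ω |cosθ| / √(L² − r² sin²θ) = 0.136·14.77·0.86949/0.43636 = 4.0014 rad/s.

4.00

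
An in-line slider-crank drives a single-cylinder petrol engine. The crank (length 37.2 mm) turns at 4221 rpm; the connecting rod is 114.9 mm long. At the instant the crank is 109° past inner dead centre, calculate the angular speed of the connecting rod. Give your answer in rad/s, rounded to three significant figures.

ω = 442 rad/s (converted from 4221 rpm).
The rod makes angle φ with the slider axis where L sinφ = r sinθ; differentiating, L cosφ·φ̇ = r ω cosθ.
L cosφ = √(L² − r² sin²θ) = 0.10938 m.
|ω_rod| = r ω |cosθ| / √(L² − r² sin²θ) = 0.0372·442·0.32557/0.10938 = 48.941 rad/s.

48.9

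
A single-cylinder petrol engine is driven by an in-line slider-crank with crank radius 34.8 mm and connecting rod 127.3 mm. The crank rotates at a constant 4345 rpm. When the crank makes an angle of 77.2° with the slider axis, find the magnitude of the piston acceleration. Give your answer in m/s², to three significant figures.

239

ω = 2π·4345/60 = 455 rad/s
x(θ) = r cosθ + √(L² − r² sin²θ); with ω constant, a = ω²·d²x/dθ².
d²x/dθ² = −r cosθ − r²(cos2θ)/√u − r⁴ sin²2θ/(4u^{3/2}),  u = L² − r² sin²θ = 0.0150537 m².
Substituting r = 0.0348 m, L = 0.1273 m, θ = 77.2°: d²x/dθ² = +0.0011545 m.
a = ω²·d²x/dθ² = (455)²·(+0.0011545) = +239.03 m/s²;  |a| = 239.03 m/s².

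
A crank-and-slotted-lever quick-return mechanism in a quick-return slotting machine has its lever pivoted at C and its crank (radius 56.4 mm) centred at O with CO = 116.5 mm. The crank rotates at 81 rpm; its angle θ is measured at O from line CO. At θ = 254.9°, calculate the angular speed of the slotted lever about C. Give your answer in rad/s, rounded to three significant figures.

0.935

ω = 8.482 rad/s (from 81 rpm).
Crank pin A relative to C: A = (d + r cosθ, r sinθ); lever angle φ = atan2(r sinθ, d + r cosθ).
Differentiating tanφ: φ̇ = rω(d cosθ + r)/(d² + r² + 2dr cosθ).
d² + r² + 2dr cosθ = |CA|² = 0.0133299 m²;  d cosθ + r = +0.026051 m.
|ω_lever| = |0.0564·8.482·+0.026051| / 0.0133299 = 0.93496 rad/s.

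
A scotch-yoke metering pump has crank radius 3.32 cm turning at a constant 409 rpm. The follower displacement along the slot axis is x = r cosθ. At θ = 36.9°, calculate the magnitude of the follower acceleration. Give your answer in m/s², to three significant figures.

ω = 42.83 rad/s (from 409 rpm).
x = r cosθ ⇒ ẍ = −rω² cosθ (ω constant).
|a| = rω²|cosθ| = 0.0332·(42.83)²·|cos 36.9°| = 48.704 m/s².

48.7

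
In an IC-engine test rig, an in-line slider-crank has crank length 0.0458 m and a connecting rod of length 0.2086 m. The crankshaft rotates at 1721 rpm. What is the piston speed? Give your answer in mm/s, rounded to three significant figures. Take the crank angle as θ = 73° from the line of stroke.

ω = 2π·1721/60 = 180.2 rad/s
For an in-line slider-crank, x = r cosθ + √(L² − r² sin²θ), so v = −rω sinθ·[1 + r cosθ/√(L² − r² sin²θ)].
With r = 0.0458 m, L = 0.2086 m, θ = 73°: √(L² − r² sin²θ) = 0.20395 m.
v = −0.0458·180.2·0.95630·[1 + 0.0458·0.29237/0.20395] = -8.4118 m/s.
|v| = 8.4118 m/s = 8411.8 mm/s.

8410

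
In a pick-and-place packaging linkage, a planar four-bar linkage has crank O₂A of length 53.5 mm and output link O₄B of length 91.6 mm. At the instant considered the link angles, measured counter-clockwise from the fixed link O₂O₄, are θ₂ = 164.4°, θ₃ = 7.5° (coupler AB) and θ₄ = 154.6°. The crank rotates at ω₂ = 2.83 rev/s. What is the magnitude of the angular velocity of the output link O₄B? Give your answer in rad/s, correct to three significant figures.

ω₂ = 17.78 rad/s (from 2.83 rev/s).
Differentiating the loop-closure r₂e^{iθ₂}+r₃e^{iθ₃}=r₁+r₄e^{iθ₄} gives r₂ω₂e^{iθ₂}+r₃ω₃e^{iθ₃}=r₄ω₄e^{iθ₄}.
Eliminating the other unknown: ω₄ = r₂ω₂ sin(θ₂−θ₃) / [r₄ sin(θ₄−θ₃)].
Numerator sine = +0.39234; denominator sine = +0.54317.
Result = 0.0535·17.78·(+0.39234) / (0.0916·(+0.54317)) = +7.5014 rad/s; magnitude 7.5014 rad/s.

7.50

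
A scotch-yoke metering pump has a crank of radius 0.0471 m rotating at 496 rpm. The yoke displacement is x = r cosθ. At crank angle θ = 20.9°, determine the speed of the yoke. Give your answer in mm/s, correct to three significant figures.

ω = 51.94 rad/s (from 496 rpm).
x = r cosθ ⇒ ẋ = −rω sinθ.
|v| = rω|sinθ| = 0.0471·51.94·|sin 20.9°| = 0.87273 m/s = 872.73 mm/s.

873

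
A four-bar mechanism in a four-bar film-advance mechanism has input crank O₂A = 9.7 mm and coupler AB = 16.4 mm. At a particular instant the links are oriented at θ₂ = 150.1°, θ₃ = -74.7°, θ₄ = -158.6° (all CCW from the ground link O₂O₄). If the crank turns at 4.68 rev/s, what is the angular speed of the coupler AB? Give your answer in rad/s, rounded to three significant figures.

13.7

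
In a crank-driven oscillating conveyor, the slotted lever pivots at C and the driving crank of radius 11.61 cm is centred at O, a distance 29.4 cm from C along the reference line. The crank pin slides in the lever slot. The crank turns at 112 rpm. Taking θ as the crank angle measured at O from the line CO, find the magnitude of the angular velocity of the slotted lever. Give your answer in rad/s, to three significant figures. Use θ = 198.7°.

ω = 11.73 rad/s (from 112 rpm).
Crank pin A relative to C: A = (d + r cosθ, r sinθ); lever angle φ = atan2(r sinθ, d + r cosθ).
Differentiating tanφ: φ̇ = rω(d cosθ + r)/(d² + r² + 2dr cosθ).
d² + r² + 2dr cosθ = |CA|² = 0.0352522 m²;  d cosθ + r = -0.16238 m.
|ω_lever| = |0.1161·11.73·-0.16238| / 0.0352522 = 6.2723 rad/s.

6.27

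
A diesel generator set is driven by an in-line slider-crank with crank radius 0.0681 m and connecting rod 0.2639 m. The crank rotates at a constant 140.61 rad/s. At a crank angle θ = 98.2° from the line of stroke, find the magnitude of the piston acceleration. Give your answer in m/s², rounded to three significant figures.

536

ω = 140.6 rad/s
x(θ) = r cosθ + √(L² − r² sin²θ); with ω constant, a = ω²·d²x/dθ².
d²x/dθ² = −r cosθ − r²(cos2θ)/√u − r⁴ sin²2θ/(4u^{3/2}),  u = L² − r² sin²θ = 0.0650999 m².
Substituting r = 0.0681 m, L = 0.2639 m, θ = 98.2°: d²x/dθ² = +0.027124 m.
a = ω²·d²x/dθ² = (140.6)²·(+0.027124) = +536.27 m/s²;  |a| = 536.27 m/s².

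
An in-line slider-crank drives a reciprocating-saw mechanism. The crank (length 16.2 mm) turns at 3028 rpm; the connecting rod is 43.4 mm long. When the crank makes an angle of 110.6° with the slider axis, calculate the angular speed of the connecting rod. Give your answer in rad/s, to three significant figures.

ω = 317.1 rad/s (converted from 3028 rpm).
The rod makes angle φ with the slider axis where L sinφ = r sinθ; differentiating, L cosφ·φ̇ = r ω cosθ.
L cosφ = √(L² − r² sin²θ) = 0.040665 m.
|ω_rod| = r ω |cosθ| / √(L² − r² sin²θ) = 0.0162·317.1·0.35184/0.040665 = 44.446 rad/s.

44.4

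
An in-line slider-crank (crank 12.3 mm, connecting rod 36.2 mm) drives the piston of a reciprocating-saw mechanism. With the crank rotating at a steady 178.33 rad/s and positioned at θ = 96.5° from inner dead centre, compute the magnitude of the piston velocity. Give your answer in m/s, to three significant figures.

2.09

ω = 178.3 rad/s
For an in-line slider-crank, x = r cosθ + √(L² − r² sin²θ), so v = −rω sinθ·[1 + r cosθ/√(L² − r² sin²θ)].
With r = 0.0123 m, L = 0.0362 m, θ = 96.5°: √(L² − r² sin²θ) = 0.034075 m.
v = −0.0123·178.3·0.99357·[1 + 0.0123·-0.11320/0.034075] = -2.0903 m/s.
|v| = 2.0903 m/s.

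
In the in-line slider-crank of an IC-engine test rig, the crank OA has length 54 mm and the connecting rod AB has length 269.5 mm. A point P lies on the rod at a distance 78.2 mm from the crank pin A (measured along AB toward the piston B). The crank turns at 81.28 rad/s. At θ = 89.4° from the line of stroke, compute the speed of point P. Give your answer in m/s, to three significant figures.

4.39

ω = 81.28 rad/s.  Crank-pin speed |V_A| = rω = 4.3891 m/s, perpendicular to OA.
Rod angle: sinφ = −(r/L) sinθ ⇒ φ = -11.558°; ω_rod = −rω cosθ/√(L²−r²sin²θ) = -0.17407 rad/s.
V_P = V_A + ω_rod × AP, with AP = 0.0782 m along the rod.
Components: V_Px = −rω sinθ − a·ω_rod·sinφ = -4.3916 m/s;  V_Py = rω cosθ + a·ω_rod·cosφ = +0.032625 m/s.
|V_P| = √(V_Px² + V_Py²) = 4.3917 m/s.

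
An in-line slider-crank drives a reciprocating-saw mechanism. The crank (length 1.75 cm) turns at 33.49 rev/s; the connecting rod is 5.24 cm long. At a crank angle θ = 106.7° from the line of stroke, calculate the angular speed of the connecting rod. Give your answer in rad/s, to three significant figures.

ω = 210.4 rad/s (converted from 33.49 rev/s).
The rod makes angle φ with the slider axis where L sinφ = r sinθ; differentiating, L cosφ·φ̇ = r ω cosθ.
L cosφ = √(L² − r² sin²θ) = 0.049647 m.
|ω_rod| = r ω |cosθ| / √(L² − r² sin²θ) = 0.0175·210.4·0.28736/0.049647 = 21.314 rad/s.

21.3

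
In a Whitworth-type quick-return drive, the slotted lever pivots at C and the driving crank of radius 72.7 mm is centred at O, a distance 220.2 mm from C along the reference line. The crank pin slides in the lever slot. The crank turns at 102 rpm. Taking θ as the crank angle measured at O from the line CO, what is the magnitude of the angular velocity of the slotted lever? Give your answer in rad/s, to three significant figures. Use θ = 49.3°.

ω = 10.68 rad/s (from 102 rpm).
Crank pin A relative to C: A = (d + r cosθ, r sinθ); lever angle φ = atan2(r sinθ, d + r cosθ).
Differentiating tanφ: φ̇ = rω(d cosθ + r)/(d² + r² + 2dr cosθ).
d² + r² + 2dr cosθ = |CA|² = 0.0746516 m²;  d cosθ + r = +0.21629 m.
|ω_lever| = |0.0727·10.68·+0.21629| / 0.0746516 = 2.2499 rad/s.

2.25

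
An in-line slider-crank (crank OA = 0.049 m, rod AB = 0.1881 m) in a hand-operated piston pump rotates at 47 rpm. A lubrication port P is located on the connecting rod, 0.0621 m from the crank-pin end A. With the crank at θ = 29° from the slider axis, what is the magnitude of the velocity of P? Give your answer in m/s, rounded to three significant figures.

0.189

ω = 4.922 rad/s.  Crank-pin speed |V_A| = rω = 0.24117 m/s, perpendicular to OA.
Rod angle: sinφ = −(r/L) sinθ ⇒ φ = -7.255°; ω_rod = −rω cosθ/√(L²−r²sin²θ) = -1.1304 rad/s.
V_P = V_A + ω_rod × AP, with AP = 0.0621 m along the rod.
Components: V_Px = −rω sinθ − a·ω_rod·sinφ = -0.12579 m/s;  V_Py = rω cosθ + a·ω_rod·cosφ = +0.14129 m/s.
|V_P| = √(V_Px² + V_Py²) = 0.18917 m/s.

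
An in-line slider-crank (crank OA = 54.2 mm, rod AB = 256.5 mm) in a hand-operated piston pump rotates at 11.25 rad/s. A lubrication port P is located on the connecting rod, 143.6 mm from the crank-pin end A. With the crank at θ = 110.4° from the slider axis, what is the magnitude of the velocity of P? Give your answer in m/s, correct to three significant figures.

ω = 11.25 rad/s.  Crank-pin speed |V_A| = rω = 0.60975 m/s, perpendicular to OA.
Rod angle: sinφ = −(r/L) sinθ ⇒ φ = -11.423°; ω_rod = −rω cosθ/√(L²−r²sin²θ) = +0.84537 rad/s.
V_P = V_A + ω_rod × AP, with AP = 0.1436 m along the rod.
Components: V_Px = −rω sinθ − a·ω_rod·sinφ = -0.54747 m/s;  V_Py = rω cosθ + a·ω_rod·cosφ = -0.093552 m/s.
|V_P| = √(V_Px² + V_Py²) = 0.5554 m/s.

0.555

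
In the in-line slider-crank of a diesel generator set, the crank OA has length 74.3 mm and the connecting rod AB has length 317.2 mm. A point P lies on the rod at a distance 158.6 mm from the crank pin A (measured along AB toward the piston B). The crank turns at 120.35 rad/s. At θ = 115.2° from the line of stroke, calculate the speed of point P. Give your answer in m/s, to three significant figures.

ω = 120.3 rad/s.  Crank-pin speed |V_A| = rω = 8.942 m/s, perpendicular to OA.
Rod angle: sinφ = −(r/L) sinθ ⇒ φ = -12.236°; ω_rod = −rω cosθ/√(L²−r²sin²θ) = +12.282 rad/s.
V_P = V_A + ω_rod × AP, with AP = 0.1586 m along the rod.
Components: V_Px = −rω sinθ − a·ω_rod·sinφ = -7.6781 m/s;  V_Py = rω cosθ + a·ω_rod·cosφ = -1.9037 m/s.
|V_P| = √(V_Px² + V_Py²) = 7.9106 m/s.

7.91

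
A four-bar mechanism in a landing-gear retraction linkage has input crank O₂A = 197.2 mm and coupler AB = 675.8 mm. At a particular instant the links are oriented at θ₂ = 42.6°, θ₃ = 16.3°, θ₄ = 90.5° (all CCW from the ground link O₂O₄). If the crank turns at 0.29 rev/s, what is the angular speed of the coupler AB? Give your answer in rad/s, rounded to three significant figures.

ω₂ = 1.822 rad/s (from 0.29 rev/s).
Differentiating the loop-closure r₂e^{iθ₂}+r₃e^{iθ₃}=r₁+r₄e^{iθ₄} gives r₂ω₂e^{iθ₂}+r₃ω₃e^{iθ₃}=r₄ω₄e^{iθ₄}.
Eliminating the other unknown: ω₃ = r₂ω₂ sin(θ₄−θ₂) / [r₃ sin(θ₃−θ₄)].
Numerator sine = +0.74198; denominator sine = -0.96222.
Result = 0.1972·1.822·(+0.74198) / (0.6758·(-0.96222)) = -0.41 rad/s; magnitude 0.41 rad/s.

0.410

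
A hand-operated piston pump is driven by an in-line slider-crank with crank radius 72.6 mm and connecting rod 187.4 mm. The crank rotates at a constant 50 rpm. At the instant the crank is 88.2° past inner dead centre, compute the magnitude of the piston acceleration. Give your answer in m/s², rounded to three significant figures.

0.772

ω = 2π·50/60 = 5.236 rad/s
x(θ) = r cosθ + √(L² − r² sin²θ); with ω constant, a = ω²·d²x/dθ².
d²x/dθ² = −r cosθ − r²(cos2θ)/√u − r⁴ sin²2θ/(4u^{3/2}),  u = L² − r² sin²θ = 0.0298532 m².
Substituting r = 0.0726 m, L = 0.1874 m, θ = 88.2°: d²x/dθ² = +0.02816 m.
a = ω²·d²x/dθ² = (5.236)²·(+0.02816) = +0.77201 m/s²;  |a| = 0.77201 m/s².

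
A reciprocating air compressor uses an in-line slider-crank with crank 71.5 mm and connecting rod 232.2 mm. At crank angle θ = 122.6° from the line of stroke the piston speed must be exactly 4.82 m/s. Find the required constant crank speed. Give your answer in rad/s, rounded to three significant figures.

96.6

For an in-line slider-crank, |v_piston| = rω|sinθ|·[1 + r cosθ/√(L² − r² sin²θ)].
With r = 0.0715 m, L = 0.2322 m, θ = 122.6°: the bracketed kinematic factor |dx/dθ| = 0.049888 m.
ω = v/|dx/dθ| = 4.82/0.049888 = 96.616 rad/s.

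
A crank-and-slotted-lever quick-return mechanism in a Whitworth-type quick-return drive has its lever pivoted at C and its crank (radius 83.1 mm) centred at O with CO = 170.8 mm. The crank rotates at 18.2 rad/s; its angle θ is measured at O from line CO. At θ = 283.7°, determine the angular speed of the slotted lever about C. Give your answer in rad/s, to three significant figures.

4.37

ω = 18.2 rad/s
Crank pin A relative to C: A = (d + r cosθ, r sinθ); lever angle φ = atan2(r sinθ, d + r cosθ).
Differentiating tanφ: φ̇ = rω(d cosθ + r)/(d² + r² + 2dr cosθ).
d² + r² + 2dr cosθ = |CA|² = 0.0428014 m²;  d cosθ + r = +0.12355 m.
|ω_lever| = |0.0831·18.2·+0.12355| / 0.0428014 = 4.3658 rad/s.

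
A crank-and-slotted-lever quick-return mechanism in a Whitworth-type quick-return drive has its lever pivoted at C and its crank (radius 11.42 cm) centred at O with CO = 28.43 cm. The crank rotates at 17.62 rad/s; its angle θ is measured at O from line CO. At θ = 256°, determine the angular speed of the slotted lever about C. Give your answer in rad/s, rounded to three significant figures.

1.17

ω = 17.62 rad/s
Crank pin A relative to C: A = (d + r cosθ, r sinθ); lever angle φ = atan2(r sinθ, d + r cosθ).
Differentiating tanφ: φ̇ = rω(d cosθ + r)/(d² + r² + 2dr cosθ).
d² + r² + 2dr cosθ = |CA|² = 0.0781591 m²;  d cosθ + r = +0.045422 m.
|ω_lever| = |0.1142·17.62·+0.045422| / 0.0781591 = 1.1694 rad/s.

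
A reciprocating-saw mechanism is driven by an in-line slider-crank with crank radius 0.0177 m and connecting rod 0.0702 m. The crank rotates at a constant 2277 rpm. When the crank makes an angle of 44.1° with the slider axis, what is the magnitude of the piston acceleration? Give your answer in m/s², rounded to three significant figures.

ω = 2π·2277/60 = 238.4 rad/s
x(θ) = r cosθ + √(L² − r² sin²θ); with ω constant, a = ω²·d²x/dθ².
d²x/dθ² = −r cosθ − r²(cos2θ)/√u − r⁴ sin²2θ/(4u^{3/2}),  u = L² − r² sin²θ = 0.00477632 m².
Substituting r = 0.0177 m, L = 0.0702 m, θ = 44.1°: d²x/dθ² = -0.012927 m.
a = ω²·d²x/dθ² = (238.4)²·(-0.012927) = -735.02 m/s²;  |a| = 735.02 m/s².

735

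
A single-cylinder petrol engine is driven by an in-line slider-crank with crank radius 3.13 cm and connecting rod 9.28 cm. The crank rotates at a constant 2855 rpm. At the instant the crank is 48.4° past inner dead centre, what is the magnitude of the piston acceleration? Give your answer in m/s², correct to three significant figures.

1770

ω = 2π·2855/60 = 299 rad/s
x(θ) = r cosθ + √(L² − r² sin²θ); with ω constant, a = ω²·d²x/dθ².
d²x/dθ² = −r cosθ − r²(cos2θ)/√u − r⁴ sin²2θ/(4u^{3/2}),  u = L² − r² sin²θ = 0.008064 m².
Substituting r = 0.0313 m, L = 0.0928 m, θ = 48.4°: d²x/dθ² = -0.019816 m.
a = ω²·d²x/dθ² = (299)²·(-0.019816) = -1771.3 m/s²;  |a| = 1771.3 m/s².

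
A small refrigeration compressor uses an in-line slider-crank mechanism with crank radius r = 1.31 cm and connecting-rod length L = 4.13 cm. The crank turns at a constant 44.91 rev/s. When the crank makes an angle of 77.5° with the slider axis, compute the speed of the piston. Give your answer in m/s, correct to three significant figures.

3.87

ω = 2π·44.9 = 282.2 rad/s
For an in-line slider-crank, x = r cosθ + √(L² − r² sin²θ), so v = −rω sinθ·[1 + r cosθ/√(L² − r² sin²θ)].
With r = 0.0131 m, L = 0.0413 m, θ = 77.5°: √(L² − r² sin²θ) = 0.03927 m.
v = −0.0131·282.2·0.97630·[1 + 0.0131·0.21644/0.03927] = -3.8695 m/s.
|v| = 3.8695 m/s.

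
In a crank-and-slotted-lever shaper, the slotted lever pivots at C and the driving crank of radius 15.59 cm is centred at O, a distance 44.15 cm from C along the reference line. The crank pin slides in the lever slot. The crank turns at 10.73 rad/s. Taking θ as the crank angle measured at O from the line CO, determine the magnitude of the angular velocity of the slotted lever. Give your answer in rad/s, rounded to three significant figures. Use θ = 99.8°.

0.690

ω = 10.73 rad/s
Crank pin A relative to C: A = (d + r cosθ, r sinθ); lever angle φ = atan2(r sinθ, d + r cosθ).
Differentiating tanφ: φ̇ = rω(d cosθ + r)/(d² + r² + 2dr cosθ).
d² + r² + 2dr cosθ = |CA|² = 0.195796 m²;  d cosθ + r = +0.080753 m.
|ω_lever| = |0.1559·10.73·+0.080753| / 0.195796 = 0.68992 rad/s.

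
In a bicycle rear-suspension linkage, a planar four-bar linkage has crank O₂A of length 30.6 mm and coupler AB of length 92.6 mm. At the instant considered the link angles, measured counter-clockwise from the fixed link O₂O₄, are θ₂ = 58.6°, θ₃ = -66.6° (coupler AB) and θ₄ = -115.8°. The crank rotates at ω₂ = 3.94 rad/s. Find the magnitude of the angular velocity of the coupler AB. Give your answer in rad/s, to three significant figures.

0.168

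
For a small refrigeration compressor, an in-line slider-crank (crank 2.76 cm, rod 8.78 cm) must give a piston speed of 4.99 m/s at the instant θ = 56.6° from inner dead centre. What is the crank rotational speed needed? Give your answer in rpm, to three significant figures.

For an in-line slider-crank, |v_piston| = rω|sinθ|·[1 + r cosθ/√(L² − r² sin²θ)].
With r = 0.0276 m, L = 0.0878 m, θ = 56.6°: the bracketed kinematic factor |dx/dθ| = 0.027174 m.
ω = v/|dx/dθ| = 4.99/0.027174 = 183.63 rad/s.
N = 60ω/(2π) = 1753.6 rpm.

1750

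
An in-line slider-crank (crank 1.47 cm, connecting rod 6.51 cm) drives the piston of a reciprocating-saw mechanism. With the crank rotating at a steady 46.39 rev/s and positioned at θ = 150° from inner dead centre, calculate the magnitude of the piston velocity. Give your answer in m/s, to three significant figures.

1.72

ω = 2π·46.4 = 291.5 rad/s
For an in-line slider-crank, x = r cosθ + √(L² − r² sin²θ), so v = −rω sinθ·[1 + r cosθ/√(L² − r² sin²θ)].
With r = 0.0147 m, L = 0.0651 m, θ = 150°: √(L² − r² sin²θ) = 0.064684 m.
v = −0.0147·291.5·0.50000·[1 + 0.0147·-0.86603/0.064684] = -1.7207 m/s.
|v| = 1.7207 m/s.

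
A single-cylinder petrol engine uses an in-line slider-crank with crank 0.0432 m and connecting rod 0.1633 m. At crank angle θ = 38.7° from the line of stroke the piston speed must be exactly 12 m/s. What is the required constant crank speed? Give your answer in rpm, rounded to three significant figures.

For an in-line slider-crank, |v_piston| = rω|sinθ|·[1 + r cosθ/√(L² − r² sin²θ)].
With r = 0.0432 m, L = 0.1633 m, θ = 38.7°: the bracketed kinematic factor |dx/dθ| = 0.032665 m.
ω = v/|dx/dθ| = 12/0.032665 = 367.37 rad/s.
N = 60ω/(2π) = 3508.1 rpm.

3510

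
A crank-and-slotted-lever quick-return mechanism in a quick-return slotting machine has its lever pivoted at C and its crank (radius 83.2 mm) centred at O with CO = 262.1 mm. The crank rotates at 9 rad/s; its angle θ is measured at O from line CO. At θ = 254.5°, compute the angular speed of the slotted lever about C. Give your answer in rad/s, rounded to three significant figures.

ω = 9 rad/s
Crank pin A relative to C: A = (d + r cosθ, r sinθ); lever angle φ = atan2(r sinθ, d + r cosθ).
Differentiating tanφ: φ̇ = rω(d cosθ + r)/(d² + r² + 2dr cosθ).
d² + r² + 2dr cosθ = |CA|² = 0.0639635 m²;  d cosθ + r = +0.013157 m.
|ω_lever| = |0.0832·9·+0.013157| / 0.0639635 = 0.15402 rad/s.

0.154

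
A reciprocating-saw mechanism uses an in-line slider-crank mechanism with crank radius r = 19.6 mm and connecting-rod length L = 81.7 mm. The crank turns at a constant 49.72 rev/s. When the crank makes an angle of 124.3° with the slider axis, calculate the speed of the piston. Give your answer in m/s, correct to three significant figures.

4.36

ω = 2π·49.7 = 312.4 rad/s
For an in-line slider-crank, x = r cosθ + √(L² − r² sin²θ), so v = −rω sinθ·[1 + r cosθ/√(L² − r² sin²θ)].
With r = 0.0196 m, L = 0.0817 m, θ = 124.3°: √(L² − r² sin²θ) = 0.080079 m.
v = −0.0196·312.4·0.82610·[1 + 0.0196·-0.56353/0.080079] = -4.3606 m/s.
|v| = 4.3606 m/s.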